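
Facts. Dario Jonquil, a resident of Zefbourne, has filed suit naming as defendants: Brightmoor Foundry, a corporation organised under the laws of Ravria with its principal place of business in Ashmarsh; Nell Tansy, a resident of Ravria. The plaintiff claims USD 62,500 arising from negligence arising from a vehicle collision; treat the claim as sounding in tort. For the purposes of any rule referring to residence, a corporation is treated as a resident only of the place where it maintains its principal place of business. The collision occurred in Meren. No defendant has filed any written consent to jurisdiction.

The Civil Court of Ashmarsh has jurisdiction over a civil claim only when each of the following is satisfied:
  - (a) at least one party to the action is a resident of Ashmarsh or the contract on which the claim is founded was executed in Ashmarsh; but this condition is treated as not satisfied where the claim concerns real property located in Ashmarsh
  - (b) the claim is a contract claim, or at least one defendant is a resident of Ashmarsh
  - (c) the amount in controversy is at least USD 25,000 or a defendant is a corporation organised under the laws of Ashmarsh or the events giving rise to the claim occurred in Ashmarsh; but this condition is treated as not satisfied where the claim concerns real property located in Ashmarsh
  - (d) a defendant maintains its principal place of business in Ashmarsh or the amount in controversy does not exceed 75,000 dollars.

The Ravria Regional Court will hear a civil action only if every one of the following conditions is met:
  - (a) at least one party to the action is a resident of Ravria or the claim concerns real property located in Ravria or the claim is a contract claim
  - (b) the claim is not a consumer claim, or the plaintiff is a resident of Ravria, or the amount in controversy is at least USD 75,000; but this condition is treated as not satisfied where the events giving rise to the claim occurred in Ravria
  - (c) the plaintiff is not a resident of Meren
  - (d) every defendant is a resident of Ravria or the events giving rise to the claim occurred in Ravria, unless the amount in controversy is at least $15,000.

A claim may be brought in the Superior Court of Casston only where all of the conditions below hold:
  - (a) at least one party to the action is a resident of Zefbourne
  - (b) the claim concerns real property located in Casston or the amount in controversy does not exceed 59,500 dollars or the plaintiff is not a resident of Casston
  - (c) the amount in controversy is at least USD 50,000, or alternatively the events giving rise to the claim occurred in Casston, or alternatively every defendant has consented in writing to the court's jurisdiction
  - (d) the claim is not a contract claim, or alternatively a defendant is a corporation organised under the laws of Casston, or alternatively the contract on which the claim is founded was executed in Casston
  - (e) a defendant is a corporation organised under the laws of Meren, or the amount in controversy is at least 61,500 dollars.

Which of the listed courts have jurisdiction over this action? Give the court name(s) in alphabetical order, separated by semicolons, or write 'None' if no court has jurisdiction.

the Civil Court of Ashmarsh; the Ravria Regional Court; the Superior Court of Casston

The Civil Court of Ashmarsh:
  (a) Brightmoor Foundry resides in Ashmarsh, which satisfies one of the alternatives. The carve-out does not apply: the claim does not concern real property. Met.
  (b) Brightmoor Foundry resides in Ashmarsh, so this disjunct is met. Met.
  (c) The amount in controversy is 62,500 dollars, which meets the USD 25,000 floor, which satisfies one of the alternatives. The carve-out does not apply: the claim does not concern real property. Condition met.
  (d) Brightmoor Foundry has its principal place of business in Ashmarsh, so this disjunct is met. Met.
  → Every requirement is satisfied — jurisdiction.
The Ravria Regional Court:
  (a) Nell Tansy resides in Ravria, so this disjunct is met. Condition met.
  (b) The claim is a tort claim, not a consumer claim, so this disjunct is met. The exception is not triggered, since the operative events occurred in Meren, not Ravria. Met.
  (c) The plaintiff resides in Zefbourne, which is not Meren. Satisfied.
  (d) The defendants reside as follows — Brightmoor Foundry in Ashmarsh, Nell Tansy in Ravria — not all in Ravria; the operative events occurred in Meren, not Ravria — none of the alternatives is met. The proviso rescues it, though: the amount in controversy is $62,500, which meets the $15,000 floor. Satisfied.
  → The court has jurisdiction.
The Superior Court of Casston:
  (a) Dario Jonquil resides in Zefbourne. Met.
  (b) The plaintiff resides in Zefbourne, which is not Casston — that alternative is enough. Satisfied.
  (c) The amount in controversy is 62,500 dollars, which meets the 50,000 dollars floor — that alternative is enough. Satisfied.
  (d) The claim is a tort claim, not a contract claim, which satisfies one of the alternatives. Condition met.
  (e) The amount in controversy is USD 62,500, which meets the 61,500 dollars floor, so this disjunct is met. Condition met.
  → The court has jurisdiction.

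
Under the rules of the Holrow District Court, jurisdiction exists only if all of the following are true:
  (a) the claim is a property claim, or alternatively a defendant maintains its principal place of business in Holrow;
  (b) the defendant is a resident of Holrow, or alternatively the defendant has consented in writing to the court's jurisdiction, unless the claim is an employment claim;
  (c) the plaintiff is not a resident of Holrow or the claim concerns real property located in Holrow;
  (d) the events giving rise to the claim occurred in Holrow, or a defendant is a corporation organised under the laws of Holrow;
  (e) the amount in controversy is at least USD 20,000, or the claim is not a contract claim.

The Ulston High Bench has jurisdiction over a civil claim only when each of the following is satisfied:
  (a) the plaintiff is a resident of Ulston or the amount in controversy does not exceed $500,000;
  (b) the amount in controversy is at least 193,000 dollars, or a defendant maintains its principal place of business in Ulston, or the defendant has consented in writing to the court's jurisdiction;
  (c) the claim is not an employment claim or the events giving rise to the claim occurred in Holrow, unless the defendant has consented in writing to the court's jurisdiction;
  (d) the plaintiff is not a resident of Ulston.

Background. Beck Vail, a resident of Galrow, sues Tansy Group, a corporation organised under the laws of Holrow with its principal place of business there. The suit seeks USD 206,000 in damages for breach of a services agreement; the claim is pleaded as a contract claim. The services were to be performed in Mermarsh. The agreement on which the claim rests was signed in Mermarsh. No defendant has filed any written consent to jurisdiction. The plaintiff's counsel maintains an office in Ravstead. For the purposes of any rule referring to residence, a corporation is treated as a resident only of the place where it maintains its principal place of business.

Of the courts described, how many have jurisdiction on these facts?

The Holrow District Court:
  (a) Tansy Group has its principal place of business in Holrow, which satisfies one of the alternatives. Met.
  (b) The defendant resides in Holrow, which satisfies one of the alternatives. Condition met.
  (c) The plaintiff resides in Galrow, which is not Holrow, so this disjunct is met. Met.
  (d) Tansy Group is organised under the laws of Holrow, so this disjunct is met. Satisfied.
  (e) The amount in controversy is USD 206,000, which meets the 20,000 dollars floor, so this disjunct is met. Met.
  → Every requirement is satisfied — jurisdiction.
The Ulston High Bench:
  (a) The amount in controversy is 206,000 dollars, within the 500,000 dollars ceiling, which satisfies one of the alternatives. Condition met.
  (b) The amount in controversy is $206,000, which meets the 193,000 dollars floor — that alternative is enough. Met.
  (c) The claim is a contract claim, not an employment claim, which satisfies one of the alternatives. Condition met.
  (d) The plaintiff resides in Galrow, which is not Ulston. Met.
  → Every requirement is satisfied — jurisdiction.
Courts with jurisdiction: the Holrow District Court, the Ulston High Bench — 2 in total.

2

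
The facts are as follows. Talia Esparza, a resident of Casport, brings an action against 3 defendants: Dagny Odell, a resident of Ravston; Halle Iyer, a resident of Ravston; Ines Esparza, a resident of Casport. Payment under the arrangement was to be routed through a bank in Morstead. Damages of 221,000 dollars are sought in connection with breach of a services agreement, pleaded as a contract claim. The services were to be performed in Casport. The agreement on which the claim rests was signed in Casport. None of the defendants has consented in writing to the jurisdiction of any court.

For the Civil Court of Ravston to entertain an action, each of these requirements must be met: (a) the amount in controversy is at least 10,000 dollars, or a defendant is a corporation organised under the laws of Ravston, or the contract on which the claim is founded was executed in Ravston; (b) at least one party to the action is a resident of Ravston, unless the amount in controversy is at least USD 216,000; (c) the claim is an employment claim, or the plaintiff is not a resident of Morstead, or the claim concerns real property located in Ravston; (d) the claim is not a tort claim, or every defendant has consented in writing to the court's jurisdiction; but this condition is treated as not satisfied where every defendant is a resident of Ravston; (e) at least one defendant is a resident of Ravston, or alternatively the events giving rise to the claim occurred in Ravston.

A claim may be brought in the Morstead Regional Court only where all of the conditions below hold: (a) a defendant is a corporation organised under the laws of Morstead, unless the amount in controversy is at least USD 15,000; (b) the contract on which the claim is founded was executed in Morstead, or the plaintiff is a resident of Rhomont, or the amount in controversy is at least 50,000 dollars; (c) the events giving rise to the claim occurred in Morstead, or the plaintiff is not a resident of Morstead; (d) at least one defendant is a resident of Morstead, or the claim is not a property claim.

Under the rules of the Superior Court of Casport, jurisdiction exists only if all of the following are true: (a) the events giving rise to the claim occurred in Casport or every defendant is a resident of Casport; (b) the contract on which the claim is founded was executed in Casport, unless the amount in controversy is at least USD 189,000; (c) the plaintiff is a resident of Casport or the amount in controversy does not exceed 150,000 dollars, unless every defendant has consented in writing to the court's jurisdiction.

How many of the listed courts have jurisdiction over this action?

The Civil Court of Ravston:
  (a) The amount in controversy is $221,000, which meets the 10,000 dollars floor, which satisfies one of the alternatives. Condition met.
  (b) Dagny Odell resides in Ravston. Met.
  (c) The plaintiff resides in Casport, which is not Morstead, so this disjunct is met. Met.
  (d) The claim is a contract claim, not a tort claim, so one alternative holds. And the carve-out is inapplicable — the defendants reside as follows — Dagny Odell in Ravston, Halle Iyer in Ravston, Ines Esparza in Casport — not all in Ravston. Met.
  (e) Dagny Odell resides in Ravston — that alternative is enough. Satisfied.
  → All conditions met; jurisdiction exists.
The Morstead Regional Court:
  (a) No defendant is a corporation. But the amount in controversy is $221,000, which meets the $15,000 floor, and the 'unless' clause therefore excuses the requirement. Met.
  (b) The amount in controversy is USD 221,000, which meets the 50,000 dollars floor, so this disjunct is met. Met.
  (c) The plaintiff resides in Casport, which is not Morstead — that alternative is enough. Met.
  (d) The claim is a contract claim, not a property claim — that alternative is enough. Met.
  → The court has jurisdiction.
The Superior Court of Casport:
  (a) The operative events occurred in Casport, so this disjunct is met. Condition met.
  (b) The contract was executed in Casport. Met.
  (c) The plaintiff resides in Casport, so this disjunct is met. Condition met.
  → The court has jurisdiction.
Courts with jurisdiction: the Civil Court of Ravston, the Morstead Regional Court, the Superior Court of Casport — 3 in total.

3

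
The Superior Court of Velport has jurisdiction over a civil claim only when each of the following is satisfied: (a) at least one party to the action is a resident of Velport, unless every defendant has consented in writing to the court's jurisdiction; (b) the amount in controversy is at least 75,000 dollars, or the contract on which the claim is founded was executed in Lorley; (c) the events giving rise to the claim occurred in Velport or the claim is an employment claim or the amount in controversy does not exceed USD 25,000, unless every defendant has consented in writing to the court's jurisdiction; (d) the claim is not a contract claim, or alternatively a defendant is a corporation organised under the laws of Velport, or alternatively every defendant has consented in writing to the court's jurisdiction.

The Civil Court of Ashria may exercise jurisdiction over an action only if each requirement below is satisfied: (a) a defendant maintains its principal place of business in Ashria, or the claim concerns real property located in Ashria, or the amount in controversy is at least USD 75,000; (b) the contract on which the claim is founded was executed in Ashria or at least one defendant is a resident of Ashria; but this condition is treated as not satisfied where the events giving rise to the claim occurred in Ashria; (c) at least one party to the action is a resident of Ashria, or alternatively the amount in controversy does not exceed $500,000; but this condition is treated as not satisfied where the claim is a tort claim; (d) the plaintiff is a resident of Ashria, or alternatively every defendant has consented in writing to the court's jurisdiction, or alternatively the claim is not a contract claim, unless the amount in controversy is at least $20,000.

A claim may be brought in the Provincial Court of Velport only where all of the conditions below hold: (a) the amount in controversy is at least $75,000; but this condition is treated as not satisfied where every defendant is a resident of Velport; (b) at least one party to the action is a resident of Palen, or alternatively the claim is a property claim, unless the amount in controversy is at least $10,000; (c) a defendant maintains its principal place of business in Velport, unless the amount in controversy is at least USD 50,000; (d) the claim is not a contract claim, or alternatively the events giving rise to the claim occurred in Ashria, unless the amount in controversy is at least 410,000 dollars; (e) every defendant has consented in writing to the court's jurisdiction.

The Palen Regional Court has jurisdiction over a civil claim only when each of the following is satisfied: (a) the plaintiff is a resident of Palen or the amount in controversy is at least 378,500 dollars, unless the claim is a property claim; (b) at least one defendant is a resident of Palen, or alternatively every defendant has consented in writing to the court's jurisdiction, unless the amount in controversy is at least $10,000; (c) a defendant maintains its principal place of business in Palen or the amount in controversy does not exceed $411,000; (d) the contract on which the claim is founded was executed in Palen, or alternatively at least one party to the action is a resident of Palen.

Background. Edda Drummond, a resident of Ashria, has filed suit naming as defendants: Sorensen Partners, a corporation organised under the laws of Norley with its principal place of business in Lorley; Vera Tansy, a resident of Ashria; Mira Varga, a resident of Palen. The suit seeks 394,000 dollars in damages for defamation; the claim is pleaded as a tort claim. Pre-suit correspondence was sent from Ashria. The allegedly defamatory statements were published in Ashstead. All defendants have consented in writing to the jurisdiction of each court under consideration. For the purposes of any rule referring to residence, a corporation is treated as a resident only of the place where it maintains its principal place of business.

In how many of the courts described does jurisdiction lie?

3

The Superior Court of Velport:
  (a) No party resides in Velport. However, every defendant has filed written consent, so the 'unless' proviso supplies this condition. Met.
  (b) The amount in controversy is 394,000 dollars, which meets the $75,000 floor, so this disjunct is met. Satisfied.
  (c) The operative events occurred in Ashstead, not Velport; the claim is a tort claim, not an employment claim; the amount in controversy is $394,000, above the 25,000 dollars ceiling — every alternative fails. But every defendant has filed written consent, and the 'unless' clause therefore excuses the requirement. Condition met.
  (d) The claim is a tort claim, not a contract claim — that alternative is enough. Satisfied.
  → The court has jurisdiction.
The Civil Court of Ashria:
  (a) The amount in controversy is USD 394,000, which meets the 75,000 dollars floor — that alternative is enough. Satisfied.
  (b) Vera Tansy resides in Ashria, which satisfies one of the alternatives. The carve-out does not apply: the operative events occurred in Ashstead, not Ashria. Satisfied.
  (c) Edda Drummond resides in Ashria, which satisfies one of the alternatives. But the carve-out bites: the claim is a tort claim. Not met.
  (d) The plaintiff resides in Ashria, which satisfies one of the alternatives. Condition met.
  → The court lacks jurisdiction.
The Provincial Court of Velport:
  (a) The amount in controversy is USD 394,000, which meets the 75,000 dollars floor. And the carve-out is inapplicable — the defendants reside as follows — Sorensen Partners in Lorley, Vera Tansy in Ashria, Mira Varga in Palen — not all in Velport. Condition met.
  (b) Mira Varga resides in Palen, so this disjunct is met. Met.
  (c) The corporate defendant(s) have their principal place of business in Lorley, not Velport. The proviso rescues it, though: the amount in controversy is $394,000, which meets the 50,000 dollars floor. Condition met.
  (d) The claim is a tort claim, not a contract claim — that alternative is enough. Met.
  (e) Every defendant has filed written consent. Met.
  → All conditions met; jurisdiction exists.
The Palen Regional Court:
  (a) The amount in controversy is $394,000, which meets the USD 378,500 floor, which satisfies one of the alternatives. Condition met.
  (b) Mira Varga resides in Palen — that alternative is enough. Met.
  (c) The amount in controversy is 394,000 dollars, within the 411,000 dollars ceiling, which satisfies one of the alternatives. Met.
  (d) Mira Varga resides in Palen, so one alternative holds. Condition met.
  → The court has jurisdiction.
Courts with jurisdiction: the Superior Court of Velport, the Provincial Court of Velport, the Palen Regional Court — 3 in total.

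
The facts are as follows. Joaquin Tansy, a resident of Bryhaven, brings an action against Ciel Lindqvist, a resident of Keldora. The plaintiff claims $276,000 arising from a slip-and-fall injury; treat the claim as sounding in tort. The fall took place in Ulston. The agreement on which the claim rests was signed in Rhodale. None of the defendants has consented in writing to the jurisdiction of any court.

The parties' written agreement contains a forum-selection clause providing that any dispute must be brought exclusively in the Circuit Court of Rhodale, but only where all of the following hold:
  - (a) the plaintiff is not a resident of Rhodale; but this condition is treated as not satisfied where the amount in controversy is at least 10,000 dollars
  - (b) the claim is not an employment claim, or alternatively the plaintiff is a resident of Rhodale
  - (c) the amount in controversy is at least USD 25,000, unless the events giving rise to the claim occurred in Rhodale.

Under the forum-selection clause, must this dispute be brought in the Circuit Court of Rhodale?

No

The Circuit Court of Rhodale:
  (a) The plaintiff resides in Bryhaven, which is not Rhodale. But the carve-out bites: the amount in controversy is 276,000 dollars, which meets the USD 10,000 floor. Not satisfied.
  (b) The claim is a tort claim, not an employment claim, which satisfies one of the alternatives. Condition met.
  (c) The amount in controversy is 276,000 dollars, which meets the USD 25,000 floor. Condition met.
  → Forum clause is not triggered.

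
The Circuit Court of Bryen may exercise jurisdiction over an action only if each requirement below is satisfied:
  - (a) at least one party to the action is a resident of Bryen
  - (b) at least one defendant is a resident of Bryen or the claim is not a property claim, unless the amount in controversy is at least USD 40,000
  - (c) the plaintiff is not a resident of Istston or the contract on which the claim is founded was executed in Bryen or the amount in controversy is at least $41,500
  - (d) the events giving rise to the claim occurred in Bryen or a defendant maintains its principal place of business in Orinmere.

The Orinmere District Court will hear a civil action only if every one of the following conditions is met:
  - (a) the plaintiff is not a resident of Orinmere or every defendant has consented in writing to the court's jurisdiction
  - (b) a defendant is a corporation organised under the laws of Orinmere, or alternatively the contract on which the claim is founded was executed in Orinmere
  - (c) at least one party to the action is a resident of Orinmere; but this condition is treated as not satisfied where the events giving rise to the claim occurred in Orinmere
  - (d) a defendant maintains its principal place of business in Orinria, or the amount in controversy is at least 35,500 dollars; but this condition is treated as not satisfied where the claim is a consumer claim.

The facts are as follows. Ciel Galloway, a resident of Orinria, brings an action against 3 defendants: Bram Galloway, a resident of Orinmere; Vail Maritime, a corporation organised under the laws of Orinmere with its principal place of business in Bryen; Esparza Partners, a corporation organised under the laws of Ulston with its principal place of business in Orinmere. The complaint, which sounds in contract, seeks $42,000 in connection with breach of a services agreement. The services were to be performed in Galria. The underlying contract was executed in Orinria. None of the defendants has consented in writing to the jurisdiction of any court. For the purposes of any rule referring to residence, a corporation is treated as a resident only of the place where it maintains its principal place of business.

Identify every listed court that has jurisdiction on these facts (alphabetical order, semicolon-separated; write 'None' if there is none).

the Circuit Court of Bryen; the Orinmere District Court

The Circuit Court of Bryen:
  (a) Vail Maritime resides in Bryen. Satisfied.
  (b) Vail Maritime resides in Bryen, which satisfies one of the alternatives. Met.
  (c) The plaintiff resides in Orinria, which is not Istston, which satisfies one of the alternatives. Condition met.
  (d) Esparza Partners has its principal place of business in Orinmere — that alternative is enough. Met.
  → Every requirement is satisfied — jurisdiction.
The Orinmere District Court:
  (a) The plaintiff resides in Orinria, which is not Orinmere, so one alternative holds. Met.
  (b) Vail Maritime is organised under the laws of Orinmere, which satisfies one of the alternatives. Met.
  (c) Bram Galloway resides in Orinmere. The carve-out does not apply: the operative events occurred in Galria, not Orinmere. Satisfied.
  (d) The amount in controversy is $42,000, which meets the USD 35,500 floor, which satisfies one of the alternatives. The exception is not triggered, since the claim is a contract claim, not a consumer claim. Satisfied.
  → All conditions met; jurisdiction exists.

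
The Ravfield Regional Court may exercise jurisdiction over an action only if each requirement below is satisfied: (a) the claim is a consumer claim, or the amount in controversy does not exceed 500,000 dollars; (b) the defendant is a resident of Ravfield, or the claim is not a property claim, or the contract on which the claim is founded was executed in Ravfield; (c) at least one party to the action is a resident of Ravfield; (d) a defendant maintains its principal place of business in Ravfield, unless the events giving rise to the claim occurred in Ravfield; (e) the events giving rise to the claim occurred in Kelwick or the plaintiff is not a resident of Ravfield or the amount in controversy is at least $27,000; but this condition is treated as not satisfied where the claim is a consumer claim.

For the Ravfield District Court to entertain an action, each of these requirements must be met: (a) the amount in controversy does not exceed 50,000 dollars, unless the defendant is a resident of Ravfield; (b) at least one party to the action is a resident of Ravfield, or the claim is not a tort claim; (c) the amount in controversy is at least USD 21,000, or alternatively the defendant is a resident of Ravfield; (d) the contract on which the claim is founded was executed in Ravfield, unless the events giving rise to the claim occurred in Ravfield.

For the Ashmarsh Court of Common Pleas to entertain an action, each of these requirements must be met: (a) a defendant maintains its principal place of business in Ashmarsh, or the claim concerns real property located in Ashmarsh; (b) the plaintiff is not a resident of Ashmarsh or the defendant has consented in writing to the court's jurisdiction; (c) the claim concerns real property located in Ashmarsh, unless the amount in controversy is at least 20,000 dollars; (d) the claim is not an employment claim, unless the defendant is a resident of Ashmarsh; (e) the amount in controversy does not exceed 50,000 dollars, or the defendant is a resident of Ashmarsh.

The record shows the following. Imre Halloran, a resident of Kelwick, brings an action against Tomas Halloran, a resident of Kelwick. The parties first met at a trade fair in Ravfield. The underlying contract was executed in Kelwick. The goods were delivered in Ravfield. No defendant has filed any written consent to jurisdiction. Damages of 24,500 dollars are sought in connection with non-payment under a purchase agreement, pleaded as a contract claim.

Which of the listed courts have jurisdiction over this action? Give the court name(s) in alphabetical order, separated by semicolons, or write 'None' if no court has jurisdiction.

the Ravfield District Court

The Ravfield Regional Court:
  (a) The amount in controversy is USD 24,500, within the $500,000 ceiling — that alternative is enough. Condition met.
  (b) The claim is a contract claim, not a property claim — that alternative is enough. Met.
  (c) No party resides in Ravfield. Not met.
  (d) No defendant is a corporation. The proviso rescues it, though: the operative events occurred in Ravfield. Satisfied.
  (e) The plaintiff resides in Kelwick, which is not Ravfield, so this disjunct is met. The exception is not triggered, since the claim is a contract claim, not a consumer claim. Satisfied.
  → No jurisdiction.
The Ravfield District Court:
  (a) The amount in controversy is 24,500 dollars, within the $50,000 ceiling. Met.
  (b) The claim is a contract claim, not a tort claim, so one alternative holds. Met.
  (c) The amount in controversy is $24,500, which meets the USD 21,000 floor, which satisfies one of the alternatives. Met.
  (d) The contract was executed in Kelwick, not Ravfield. However, the operative events occurred in Ravfield, so the 'unless' proviso supplies this condition. Condition met.
  → All conditions met; jurisdiction exists.
The Ashmarsh Court of Common Pleas:
  (a) No defendant is a corporation; the claim does not concern real property — no alternative holds. Condition not met.
  (b) The plaintiff resides in Kelwick, which is not Ashmarsh, which satisfies one of the alternatives. Condition met.
  (c) The claim does not concern real property. The proviso rescues it, though: the amount in controversy is 24,500 dollars, which meets the USD 20,000 floor. Met.
  (d) The claim is a contract claim, not an employment claim. Condition met.
  (e) The amount in controversy is USD 24,500, within the $50,000 ceiling, so this disjunct is met. Condition met.
  → At least one condition fails; no jurisdiction.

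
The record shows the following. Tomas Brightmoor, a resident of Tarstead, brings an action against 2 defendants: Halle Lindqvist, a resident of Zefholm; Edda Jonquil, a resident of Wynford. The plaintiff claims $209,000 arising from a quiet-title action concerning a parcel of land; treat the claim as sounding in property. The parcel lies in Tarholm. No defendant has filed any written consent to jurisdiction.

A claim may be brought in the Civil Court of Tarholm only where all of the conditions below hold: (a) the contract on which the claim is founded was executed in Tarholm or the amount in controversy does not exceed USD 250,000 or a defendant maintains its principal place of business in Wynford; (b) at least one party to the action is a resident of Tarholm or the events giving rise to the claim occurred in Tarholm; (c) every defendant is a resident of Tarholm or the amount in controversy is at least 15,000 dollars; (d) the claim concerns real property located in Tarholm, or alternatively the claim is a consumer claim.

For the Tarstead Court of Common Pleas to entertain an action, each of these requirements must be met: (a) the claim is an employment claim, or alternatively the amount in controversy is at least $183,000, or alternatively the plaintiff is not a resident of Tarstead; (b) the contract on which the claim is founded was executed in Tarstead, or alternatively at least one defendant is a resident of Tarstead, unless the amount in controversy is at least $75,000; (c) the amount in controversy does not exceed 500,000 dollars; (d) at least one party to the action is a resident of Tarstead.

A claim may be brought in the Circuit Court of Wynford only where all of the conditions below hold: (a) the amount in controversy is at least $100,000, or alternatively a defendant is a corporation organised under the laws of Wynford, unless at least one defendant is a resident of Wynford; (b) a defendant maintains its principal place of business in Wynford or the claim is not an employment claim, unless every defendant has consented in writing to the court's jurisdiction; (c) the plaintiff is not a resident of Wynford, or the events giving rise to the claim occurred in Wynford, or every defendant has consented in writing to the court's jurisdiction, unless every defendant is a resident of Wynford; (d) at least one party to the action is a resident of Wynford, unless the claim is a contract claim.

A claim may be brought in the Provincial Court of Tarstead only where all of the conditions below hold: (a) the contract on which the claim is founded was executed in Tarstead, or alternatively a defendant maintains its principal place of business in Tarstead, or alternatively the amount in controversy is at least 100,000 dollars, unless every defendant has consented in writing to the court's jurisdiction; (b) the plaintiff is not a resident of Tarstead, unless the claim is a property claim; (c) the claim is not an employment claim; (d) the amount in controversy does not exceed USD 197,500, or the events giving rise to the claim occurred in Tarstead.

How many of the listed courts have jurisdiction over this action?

3

The Civil Court of Tarholm:
  (a) The amount in controversy is $209,000, within the USD 250,000 ceiling, which satisfies one of the alternatives. Satisfied.
  (b) The operative events occurred in Tarholm, so this disjunct is met. Condition met.
  (c) The amount in controversy is $209,000, which meets the USD 15,000 floor, so one alternative holds. Condition met.
  (d) The property lies in Tarholm, so this disjunct is met. Satisfied.
  → Every requirement is satisfied — jurisdiction.
The Tarstead Court of Common Pleas:
  (a) The amount in controversy is 209,000 dollars, which meets the $183,000 floor, which satisfies one of the alternatives. Condition met.
  (b) No contract (and hence no place of execution) is alleged; no defendant resides in Tarstead (they reside in Zefholm, Wynford) — no alternative holds. However, the amount in controversy is USD 209,000, which meets the USD 75,000 floor, so the 'unless' proviso supplies this condition. Condition met.
  (c) The amount in controversy is 209,000 dollars, within the USD 500,000 ceiling. Satisfied.
  (d) Tomas Brightmoor resides in Tarstead. Satisfied.
  → Every requirement is satisfied — jurisdiction.
The Circuit Court of Wynford:
  (a) The amount in controversy is USD 209,000, which meets the 100,000 dollars floor, so one alternative holds. Satisfied.
  (b) The claim is a property claim, not an employment claim — that alternative is enough. Met.
  (c) The plaintiff resides in Tarstead, which is not Wynford, so one alternative holds. Met.
  (d) Edda Jonquil resides in Wynford. Condition met.
  → Every requirement is satisfied — jurisdiction.
The Provincial Court of Tarstead:
  (a) The amount in controversy is 209,000 dollars, which meets the USD 100,000 floor, so one alternative holds. Satisfied.
  (b) The plaintiff resides in Tarstead. But the claim is a property claim, and the 'unless' clause therefore excuses the requirement. Condition met.
  (c) The claim is a property claim, not an employment claim. Satisfied.
  (d) The amount in controversy is 209,000 dollars, above the 197,500 dollars ceiling; the operative events occurred in Tarholm, not Tarstead — no alternative holds. Not met.
  → At least one condition fails; no jurisdiction.
Courts with jurisdiction: the Civil Court of Tarholm, the Tarstead Court of Common Pleas, the Circuit Court of Wynford — 3 in total.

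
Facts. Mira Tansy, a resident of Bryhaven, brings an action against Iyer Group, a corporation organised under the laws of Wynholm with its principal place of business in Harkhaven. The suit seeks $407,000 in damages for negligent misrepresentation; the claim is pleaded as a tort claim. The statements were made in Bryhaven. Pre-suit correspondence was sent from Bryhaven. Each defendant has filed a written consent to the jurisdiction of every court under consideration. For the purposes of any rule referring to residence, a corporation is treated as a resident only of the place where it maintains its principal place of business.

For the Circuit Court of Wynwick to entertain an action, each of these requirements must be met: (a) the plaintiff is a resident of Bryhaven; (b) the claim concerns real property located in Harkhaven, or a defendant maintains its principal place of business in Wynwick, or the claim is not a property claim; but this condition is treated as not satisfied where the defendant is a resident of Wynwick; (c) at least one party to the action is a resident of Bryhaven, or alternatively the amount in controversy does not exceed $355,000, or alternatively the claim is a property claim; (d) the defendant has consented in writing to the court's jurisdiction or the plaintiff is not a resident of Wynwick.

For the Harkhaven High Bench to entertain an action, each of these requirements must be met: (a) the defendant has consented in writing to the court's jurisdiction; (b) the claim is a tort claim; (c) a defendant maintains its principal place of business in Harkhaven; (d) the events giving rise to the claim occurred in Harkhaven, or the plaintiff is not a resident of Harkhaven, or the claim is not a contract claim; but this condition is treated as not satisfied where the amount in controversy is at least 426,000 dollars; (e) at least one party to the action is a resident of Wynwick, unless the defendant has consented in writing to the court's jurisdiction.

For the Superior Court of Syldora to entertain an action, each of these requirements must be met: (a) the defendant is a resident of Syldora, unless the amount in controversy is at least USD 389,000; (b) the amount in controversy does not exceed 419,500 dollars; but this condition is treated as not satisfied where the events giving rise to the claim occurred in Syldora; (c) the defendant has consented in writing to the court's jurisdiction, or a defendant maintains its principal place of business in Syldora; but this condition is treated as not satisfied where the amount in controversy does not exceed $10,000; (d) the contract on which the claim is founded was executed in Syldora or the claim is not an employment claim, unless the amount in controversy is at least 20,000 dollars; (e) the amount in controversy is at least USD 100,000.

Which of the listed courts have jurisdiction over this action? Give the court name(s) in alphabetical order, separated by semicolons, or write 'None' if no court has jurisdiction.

The Circuit Court of Wynwick:
  (a) The plaintiff resides in Bryhaven. Condition met.
  (b) The claim is a tort claim, not a property claim — that alternative is enough. And the carve-out is inapplicable — the defendant resides in Harkhaven, not Wynwick. Satisfied.
  (c) Mira Tansy resides in Bryhaven, so one alternative holds. Met.
  (d) Every defendant has filed written consent — that alternative is enough. Condition met.
  → Jurisdiction lies.
The Harkhaven High Bench:
  (a) Every defendant has filed written consent. Condition met.
  (b) The claim is a tort claim. Condition met.
  (c) Iyer Group has its principal place of business in Harkhaven. Satisfied.
  (d) The plaintiff resides in Bryhaven, which is not Harkhaven, so this disjunct is met. The exception is not triggered, since the amount in controversy is 407,000 dollars, below the $426,000 floor. Condition met.
  (e) No party resides in Wynwick. However, every defendant has filed written consent, so the 'unless' proviso supplies this condition. Met.
  → Every requirement is satisfied — jurisdiction.
The Superior Court of Syldora:
  (a) The defendant resides in Harkhaven, not Syldora. The proviso rescues it, though: the amount in controversy is 407,000 dollars, which meets the USD 389,000 floor. Satisfied.
  (b) The amount in controversy is 407,000 dollars, within the $419,500 ceiling. And the carve-out is inapplicable — the operative events occurred in Bryhaven, not Syldora. Condition met.
  (c) Every defendant has filed written consent, so one alternative holds. The exception is not triggered, since the amount in controversy is 407,000 dollars, above the USD 10,000 ceiling. Condition met.
  (d) The claim is a tort claim, not an employment claim — that alternative is enough. Met.
  (e) The amount in controversy is 407,000 dollars, which meets the 100,000 dollars floor. Condition met.
  → All conditions met; jurisdiction exists.

the Circuit Court of Wynwick; the Harkhaven High Bench; the Superior Court of Syldora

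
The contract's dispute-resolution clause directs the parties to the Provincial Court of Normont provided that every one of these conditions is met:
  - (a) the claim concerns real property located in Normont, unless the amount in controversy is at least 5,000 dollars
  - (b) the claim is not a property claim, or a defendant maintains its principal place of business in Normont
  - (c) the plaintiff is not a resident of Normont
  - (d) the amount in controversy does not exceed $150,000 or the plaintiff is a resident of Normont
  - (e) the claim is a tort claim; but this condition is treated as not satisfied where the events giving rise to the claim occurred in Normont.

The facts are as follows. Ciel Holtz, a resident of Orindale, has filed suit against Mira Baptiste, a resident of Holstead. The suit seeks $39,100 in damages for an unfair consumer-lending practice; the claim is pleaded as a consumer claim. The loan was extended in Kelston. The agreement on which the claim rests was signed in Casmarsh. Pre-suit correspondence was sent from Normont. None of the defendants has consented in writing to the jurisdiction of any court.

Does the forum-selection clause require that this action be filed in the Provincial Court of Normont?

No

The Provincial Court of Normont:
  (a) The claim does not concern real property. However, the amount in controversy is 39,100 dollars, which meets the 5,000 dollars floor, so the 'unless' proviso supplies this condition. Condition met.
  (b) The claim is a consumer claim, not a property claim — that alternative is enough. Satisfied.
  (c) The plaintiff resides in Orindale, which is not Normont. Satisfied.
  (d) The amount in controversy is USD 39,100, within the 150,000 dollars ceiling, so this disjunct is met. Condition met.
  (e) The claim is a consumer claim, not a tort claim. Condition not met.
  → Forum clause is not triggered.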